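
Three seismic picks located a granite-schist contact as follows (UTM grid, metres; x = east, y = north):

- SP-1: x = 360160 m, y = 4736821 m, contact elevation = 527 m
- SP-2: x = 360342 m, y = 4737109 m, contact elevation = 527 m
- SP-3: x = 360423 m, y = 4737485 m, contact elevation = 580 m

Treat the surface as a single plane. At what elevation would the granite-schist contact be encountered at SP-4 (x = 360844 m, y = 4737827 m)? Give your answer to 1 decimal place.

510.7 m

Let the plane be z = a·x + b·y + c.
SP-2−SP-1: 182a + 288b = 0;  SP-3−SP-1: 263a + 664b = 53.
Solving gives a = −0.338417879, b = 0.213861298.
Then c = 527 − a·360160 − b·4736821 = −890611.11.
At (360844, 4737827): z = −122116.1 + 1013237.8 − 890611.11 = 510.7 m.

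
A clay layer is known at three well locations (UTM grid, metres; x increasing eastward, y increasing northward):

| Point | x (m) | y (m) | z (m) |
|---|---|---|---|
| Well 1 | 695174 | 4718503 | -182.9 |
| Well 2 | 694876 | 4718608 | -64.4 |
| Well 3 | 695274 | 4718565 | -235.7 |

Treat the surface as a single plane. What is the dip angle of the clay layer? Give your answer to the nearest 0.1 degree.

24.9°

Two edge vectors: Well 1→Well 2 = (-298, 105, 118.5), Well 1→Well 3 = (100, 62, -52.8).
Normal n = (Well 1→Well 2) × (Well 1→Well 3) = (-12891, -3884.4, -28976).
So ∂z/∂x = −n_x/n_z = −0.44489 and ∂z/∂y = −n_y/n_z = −0.13406.
Gradient magnitude |∇z| = √(a² + b²) = √(0.19792 + 0.01797) = 0.46464.
True dip = arctan(0.46464) = 24.9°, dipping toward ENE (azimuth ≈ 073°).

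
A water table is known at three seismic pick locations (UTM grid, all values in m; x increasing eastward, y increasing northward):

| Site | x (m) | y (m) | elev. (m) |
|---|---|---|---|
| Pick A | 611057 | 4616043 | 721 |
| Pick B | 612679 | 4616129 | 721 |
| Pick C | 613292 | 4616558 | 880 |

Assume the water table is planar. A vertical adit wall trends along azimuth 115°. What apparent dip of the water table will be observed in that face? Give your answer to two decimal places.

Let the plane be z = a·x + b·y + c.
Pick B−Pick A: 1622a + 86b = 0;  Pick C−Pick A: 2235a + 515b = 159.
Solving gives a = −0.02126, b = 0.40101.
Unit vector along 115° is (sin 115°, cos 115°) = (0.9063, -0.4226).
Slope in that direction = a·(0.9063) + b·(-0.4226) = −0.18874.
Apparent dip = arctan|0.18874| = 10.69° (true dip is 21.9°, so apparent ≤ true as expected).

10.69°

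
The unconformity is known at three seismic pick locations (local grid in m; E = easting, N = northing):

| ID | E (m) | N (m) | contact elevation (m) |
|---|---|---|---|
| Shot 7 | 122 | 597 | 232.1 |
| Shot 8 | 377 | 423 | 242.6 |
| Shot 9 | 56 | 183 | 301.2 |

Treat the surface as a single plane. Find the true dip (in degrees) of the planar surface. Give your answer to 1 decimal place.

9.6°

Two edge vectors: Shot 7→Shot 8 = (255, -174, 10.5), Shot 7→Shot 9 = (-66, -414, 69.1).
Normal n = (Shot 7→Shot 8) × (Shot 7→Shot 9) = (-7676.4, -18313.5, -117054).
So ∂z/∂E = −n_x/n_z = −0.06558 and ∂z/∂N = −n_y/n_z = −0.15645.
Gradient magnitude |∇z| = √(a² + b²) = √(0.00430 + 0.02448) = 0.16964.
True dip = arctan(0.16964) = 9.6°, dipping toward NNE (azimuth ≈ 023°).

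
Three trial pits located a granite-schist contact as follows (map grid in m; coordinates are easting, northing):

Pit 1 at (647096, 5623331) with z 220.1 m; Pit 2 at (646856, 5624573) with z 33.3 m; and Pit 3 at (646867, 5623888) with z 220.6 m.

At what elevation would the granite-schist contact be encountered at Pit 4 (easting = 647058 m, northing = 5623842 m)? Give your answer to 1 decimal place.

Let the plane be z = a·easting + b·northing + c.
Pit 2−Pit 1: −240a + 1242b = −186.8;  Pit 3−Pit 1: −229a + 557b = 0.5.
Solving gives a = −0.694374345, b = −0.284581194.
Then c = 220.1 − a·647096 − b·5623331 = 2049841.21.
At (647058, 5623842): z = −449300.5 − 1600439.7 + 2049841.21 = 101.1 m.

101.1 m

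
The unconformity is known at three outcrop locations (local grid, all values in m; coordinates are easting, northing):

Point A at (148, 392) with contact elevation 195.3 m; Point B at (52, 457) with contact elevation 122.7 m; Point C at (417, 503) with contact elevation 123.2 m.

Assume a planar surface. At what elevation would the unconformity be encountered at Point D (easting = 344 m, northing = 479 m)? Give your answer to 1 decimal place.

Two edge vectors: Point A→Point B = (-96, 65, -72.6), Point A→Point C = (269, 111, -72.1).
Normal n = (Point A→Point B) × (Point A→Point C) = (3372.1, -26451, -28141).
So ∂z/∂easting = −n_x/n_z = 0.11983 and ∂z/∂northing = −n_y/n_z = −0.93995.
Intercept c from Point A: 195.3 − 17.73 + 368.46 = 546.02.
At (344, 479): z = 41.2 − 450.2 + 546.02 = 137.0 m.

137.0 m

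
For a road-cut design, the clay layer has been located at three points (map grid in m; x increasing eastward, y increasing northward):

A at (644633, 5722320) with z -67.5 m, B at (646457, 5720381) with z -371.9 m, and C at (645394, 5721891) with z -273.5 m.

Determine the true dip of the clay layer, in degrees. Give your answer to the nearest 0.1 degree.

Two edge vectors: A→B = (1824, -1939, -304.4), A→C = (761, -429, -206).
Normal n = (A→B) × (A→C) = (268846.4, 144095.6, 693083).
So ∂z/∂x = −n_x/n_z = −0.38790 and ∂z/∂y = −n_y/n_z = −0.20791.
Gradient magnitude |∇z| = √(a² + b²) = √(0.15047 + 0.04322) = 0.44010.
True dip = arctan(0.44010) = 23.8°, dipping toward ENE (azimuth ≈ 062°).

23.8°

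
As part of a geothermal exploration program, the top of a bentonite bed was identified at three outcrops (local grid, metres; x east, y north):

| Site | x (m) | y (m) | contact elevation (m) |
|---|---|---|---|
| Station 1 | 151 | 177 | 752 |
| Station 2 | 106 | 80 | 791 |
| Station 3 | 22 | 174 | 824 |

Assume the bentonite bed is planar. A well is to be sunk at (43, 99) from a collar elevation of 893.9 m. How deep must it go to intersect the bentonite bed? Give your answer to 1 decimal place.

70.7 m

Let the plane be z = a·x + b·y + c.
Station 2−Station 1: −45a − 97b = 39;  Station 3−Station 1: −129a − 3b = 72.
Solving gives a = −0.55477, b = −0.14469.
Then c = 752 − a·151 − b·177 = 861.38.
At (43, 99): z_contact = −23.86 − 14.32 + 861.38 = 823.20 m.
Depth below ground = 893.9 − 823.20 = 70.7 m.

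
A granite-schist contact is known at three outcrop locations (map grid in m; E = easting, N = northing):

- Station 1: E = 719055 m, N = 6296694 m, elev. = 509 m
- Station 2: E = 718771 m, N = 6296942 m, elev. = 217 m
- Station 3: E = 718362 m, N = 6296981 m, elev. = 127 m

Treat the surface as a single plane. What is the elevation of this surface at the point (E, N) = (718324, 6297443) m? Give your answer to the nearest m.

-358 m

Let the plane be z = a·E + b·N + c.
Station 2−Station 1: −284a + 248b = −292;  Station 3−Station 1: −693a + 287b = −382.
Solving gives a = 0.12098809, b = −1.03886848.
Then c = 509 − a·719055 − b·6296694 = 6454948.81.
At (718324, 6297443): z = 86908.6 − 6542215.0 + 6454948.81 = -357.6 m.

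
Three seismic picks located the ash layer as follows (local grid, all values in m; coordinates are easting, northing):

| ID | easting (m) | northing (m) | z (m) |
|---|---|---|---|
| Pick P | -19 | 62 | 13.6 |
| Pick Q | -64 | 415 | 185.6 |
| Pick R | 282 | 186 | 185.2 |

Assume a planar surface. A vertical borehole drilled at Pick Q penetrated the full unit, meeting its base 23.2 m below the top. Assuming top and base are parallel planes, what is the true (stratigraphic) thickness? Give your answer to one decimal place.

19.6 m

Let the plane be z = a·easting + b·northing + c.
Pick Q−Pick P: −45a + 353b = 172;  Pick R−Pick P: 301a + 124b = 171.6.
Solving gives a = 0.35094, b = 0.53199.
|∇z| = √(a²+b²) = 0.63732, so dip δ = arctan(0.63732) = 32.51°.
True thickness = vertical thickness × cos δ = 23.2 × cos 32.51° = 19.6 m.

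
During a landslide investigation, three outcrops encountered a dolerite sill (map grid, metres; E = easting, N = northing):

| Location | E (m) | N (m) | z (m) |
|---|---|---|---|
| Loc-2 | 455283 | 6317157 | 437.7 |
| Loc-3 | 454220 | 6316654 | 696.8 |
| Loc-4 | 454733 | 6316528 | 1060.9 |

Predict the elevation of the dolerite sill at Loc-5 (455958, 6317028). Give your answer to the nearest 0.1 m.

Two edge vectors: Loc-2→Loc-3 = (-1063, -503, 259.1), Loc-2→Loc-4 = (-550, -629, 623.2).
Normal n = (Loc-2→Loc-3) × (Loc-2→Loc-4) = (-150495.7, 519956.6, 391977).
So ∂z/∂E = −n_x/n_z = 0.383940129 and ∂z/∂N = −n_y/n_z = −1.326497728.
Intercept c from Loc-2: 437.7 − 174801.41 + 8379694.41 = 8205330.70.
At (455958, 6317028): z = 175060.6 − 8379523.3 + 8205330.70 = 868.0 m.

868.0 m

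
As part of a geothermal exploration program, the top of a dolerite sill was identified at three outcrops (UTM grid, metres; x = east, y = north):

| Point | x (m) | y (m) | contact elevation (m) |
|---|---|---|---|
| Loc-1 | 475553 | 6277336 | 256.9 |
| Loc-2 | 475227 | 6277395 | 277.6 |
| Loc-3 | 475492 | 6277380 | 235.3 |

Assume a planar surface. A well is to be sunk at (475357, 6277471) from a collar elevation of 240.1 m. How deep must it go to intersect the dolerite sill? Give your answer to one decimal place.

47.7 m

Let the plane be z = a·x + b·y + c.
Loc-2−Loc-1: −326a + 59b = 20.7;  Loc-3−Loc-1: −61a + 44b = −21.6.
Solving gives a = −0.203369009, b = −0.772852490.
Then c = 256.9 − a·475553 − b·6277336 = 4948424.40.
At (475357, 6277471): z_contact = −96672.88 − 4851559.09 + 4948424.40 = 192.43 m.
Depth below ground = 240.1 − 192.43 = 47.7 m.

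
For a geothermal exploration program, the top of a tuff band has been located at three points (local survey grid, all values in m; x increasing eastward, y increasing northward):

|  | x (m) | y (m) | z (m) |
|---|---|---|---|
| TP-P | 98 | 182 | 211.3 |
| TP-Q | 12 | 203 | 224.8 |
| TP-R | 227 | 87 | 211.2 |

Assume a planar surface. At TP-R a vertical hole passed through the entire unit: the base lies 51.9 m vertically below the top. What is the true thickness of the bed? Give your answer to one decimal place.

Let the plane be z = a·x + b·y + c.
TP-Q−TP-P: −86a + 21b = 13.5;  TP-R−TP-P: 129a − 95b = −0.1.
Solving gives a = −0.23446, b = −0.31732.
|∇z| = √(a²+b²) = 0.39455, so dip δ = arctan(0.39455) = 21.53°.
True thickness = vertical thickness × cos δ = 51.9 × cos 21.53° = 48.3 m.

48.3 m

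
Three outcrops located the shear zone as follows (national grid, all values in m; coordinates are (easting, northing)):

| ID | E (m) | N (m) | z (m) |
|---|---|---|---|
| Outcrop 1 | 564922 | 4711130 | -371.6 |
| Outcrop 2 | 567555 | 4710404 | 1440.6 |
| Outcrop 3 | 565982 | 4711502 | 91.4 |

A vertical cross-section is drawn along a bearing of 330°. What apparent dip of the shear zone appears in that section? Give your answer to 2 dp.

32.47°

Let the plane be z = a·E + b·N + c.
Outcrop 2−Outcrop 1: 2633a − 726b = 1812.2;  Outcrop 3−Outcrop 1: 1060a + 372b = 463.
Solving gives a = 0.57762, b = −0.40128.
Unit vector along 330° is (sin 330°, cos 330°) = (-0.5000, 0.8660).
Slope in that direction = a·(-0.5000) + b·(0.8660) = −0.63633.
Apparent dip = arctan|0.63633| = 32.47° (true dip is 35.1°, so apparent ≤ true as expected).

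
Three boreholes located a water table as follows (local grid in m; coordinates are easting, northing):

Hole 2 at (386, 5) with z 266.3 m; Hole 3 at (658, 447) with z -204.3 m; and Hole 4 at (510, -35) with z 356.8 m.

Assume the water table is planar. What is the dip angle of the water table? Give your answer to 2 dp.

52.51°

Let the plane be z = a·easting + b·northing + c.
Hole 3−Hole 2: 272a + 442b = −470.6;  Hole 4−Hole 2: 124a − 40b = 90.5.
Solving gives a = 0.32239, b = −1.26310.
Gradient magnitude |∇z| = √(a² + b²) = √(0.10393 + 1.59542) = 1.30359.
True dip = arctan(1.30359) = 52.51°, dipping toward NNW (azimuth ≈ 346°).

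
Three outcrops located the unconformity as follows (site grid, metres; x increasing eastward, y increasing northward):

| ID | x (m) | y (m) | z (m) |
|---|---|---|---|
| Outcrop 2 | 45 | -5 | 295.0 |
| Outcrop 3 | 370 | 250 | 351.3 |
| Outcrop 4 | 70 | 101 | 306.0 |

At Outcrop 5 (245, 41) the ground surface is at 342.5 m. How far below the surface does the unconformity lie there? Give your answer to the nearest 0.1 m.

21.4 m

Two edge vectors: Outcrop 2→Outcrop 3 = (325, 255, 56.3), Outcrop 2→Outcrop 4 = (25, 106, 11).
Normal n = (Outcrop 2→Outcrop 3) × (Outcrop 2→Outcrop 4) = (-3162.8, -2167.5, 28075).
So ∂z/∂x = −n_x/n_z = 0.11266 and ∂z/∂y = −n_y/n_z = 0.07720.
Intercept c from Outcrop 2: 295 − 5.07 + 0.39 = 290.32.
At (245, 41): z_contact = 27.60 + 3.17 + 290.32 = 321.08 m.
Depth below ground = 342.5 − 321.08 = 21.4 m.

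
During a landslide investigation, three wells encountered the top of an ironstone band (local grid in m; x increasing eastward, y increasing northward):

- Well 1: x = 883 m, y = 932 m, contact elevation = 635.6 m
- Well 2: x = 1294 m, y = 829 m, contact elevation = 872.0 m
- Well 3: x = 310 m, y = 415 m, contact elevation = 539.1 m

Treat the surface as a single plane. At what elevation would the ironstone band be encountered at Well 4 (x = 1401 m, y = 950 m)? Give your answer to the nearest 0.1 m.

881.4 m

Let the plane be z = a·x + b·y + c.
Well 2−Well 1: 411a − 103b = 236.4;  Well 3−Well 1: −573a − 517b = −96.5.
Solving gives a = 0.486760, b = −0.352831.
Then c = 635.6 − a·883 − b·932 = 534.63.
At (1401, 950): z = 682.0 − 335.2 + 534.63 = 881.4 m.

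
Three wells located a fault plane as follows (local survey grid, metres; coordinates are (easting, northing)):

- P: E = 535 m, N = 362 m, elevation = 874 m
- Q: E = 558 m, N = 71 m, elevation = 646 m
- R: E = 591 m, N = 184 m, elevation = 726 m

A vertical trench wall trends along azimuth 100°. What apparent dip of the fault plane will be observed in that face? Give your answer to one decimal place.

Let the plane be z = a·E + b·N + c.
Q−P: 23a − 291b = −228;  R−P: 56a − 178b = −148.
Solving gives a = −0.20357, b = 0.76742.
Unit vector along 100° is (sin 100°, cos 100°) = (0.9848, -0.1736).
Slope in that direction = a·(0.9848) + b·(-0.1736) = −0.33374.
Apparent dip = arctan|0.33374| = 18.5° (true dip is 38.4°, so apparent ≤ true as expected).

18.5°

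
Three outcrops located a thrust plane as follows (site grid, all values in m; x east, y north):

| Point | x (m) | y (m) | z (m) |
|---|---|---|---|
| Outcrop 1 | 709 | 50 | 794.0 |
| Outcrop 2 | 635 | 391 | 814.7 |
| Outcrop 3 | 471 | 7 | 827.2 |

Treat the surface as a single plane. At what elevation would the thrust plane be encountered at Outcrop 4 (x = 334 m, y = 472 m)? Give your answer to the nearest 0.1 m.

860.7 m

Two edge vectors: Outcrop 1→Outcrop 2 = (-74, 341, 20.7), Outcrop 1→Outcrop 3 = (-238, -43, 33.2).
Normal n = (Outcrop 1→Outcrop 2) × (Outcrop 1→Outcrop 3) = (12211.3, -2469.8, 84340).
So ∂z/∂x = −n_x/n_z = −0.14479 and ∂z/∂y = −n_y/n_z = 0.02928.
Intercept c from Outcrop 1: 794 + 102.65 − 1.46 = 895.19.
At (334, 472): z = −48.4 + 13.8 + 895.19 = 860.7 m.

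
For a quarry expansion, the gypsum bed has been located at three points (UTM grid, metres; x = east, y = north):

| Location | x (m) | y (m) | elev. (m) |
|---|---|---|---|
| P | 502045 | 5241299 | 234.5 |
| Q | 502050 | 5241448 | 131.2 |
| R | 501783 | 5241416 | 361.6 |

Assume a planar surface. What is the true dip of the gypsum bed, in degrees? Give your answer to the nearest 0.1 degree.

45.8°

Let the plane be z = a·x + b·y + c.
Q−P: 5a + 149b = −103.3;  R−P: −262a + 117b = 127.1.
Solving gives a = −0.78298, b = −0.66701.
Gradient magnitude |∇z| = √(a² + b²) = √(0.61306 + 0.44491) = 1.02857.
True dip = arctan(1.02857) = 45.8°, dipping toward NE (azimuth ≈ 050°).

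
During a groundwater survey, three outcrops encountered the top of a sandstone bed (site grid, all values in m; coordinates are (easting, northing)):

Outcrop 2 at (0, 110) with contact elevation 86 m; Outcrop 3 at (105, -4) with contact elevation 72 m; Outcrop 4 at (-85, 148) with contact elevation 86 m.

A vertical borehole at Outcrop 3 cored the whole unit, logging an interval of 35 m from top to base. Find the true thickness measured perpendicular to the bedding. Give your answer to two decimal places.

34.12 m

Let the plane be z = a·E + b·N + c.
Outcrop 3−Outcrop 2: 105a − 114b = −14;  Outcrop 4−Outcrop 2: −85a + 38b = 0.
Solving gives a = 0.09333, b = 0.20877.
|∇z| = √(a²+b²) = 0.22869, so dip δ = arctan(0.22869) = 12.88°.
True thickness = vertical thickness × cos δ = 35 × cos 12.88° = 34.12 m.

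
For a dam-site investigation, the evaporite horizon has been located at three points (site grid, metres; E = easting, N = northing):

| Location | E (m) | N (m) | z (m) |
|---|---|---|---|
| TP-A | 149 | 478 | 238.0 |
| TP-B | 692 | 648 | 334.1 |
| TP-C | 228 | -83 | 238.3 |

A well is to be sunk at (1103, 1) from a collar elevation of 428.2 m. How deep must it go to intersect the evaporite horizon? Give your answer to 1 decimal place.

Let the plane be z = a·E + b·N + c.
TP-B−TP-A: 543a + 170b = 96.1;  TP-C−TP-A: 79a − 561b = 0.3.
Solving gives a = 0.169667, b = 0.023358.
Then c = 238 − a·149 − b·478 = 201.55.
At (1103, 1): z_contact = 187.14 + 0.02 + 201.55 = 388.72 m.
Depth below ground = 428.2 − 388.72 = 39.5 m.

39.5 m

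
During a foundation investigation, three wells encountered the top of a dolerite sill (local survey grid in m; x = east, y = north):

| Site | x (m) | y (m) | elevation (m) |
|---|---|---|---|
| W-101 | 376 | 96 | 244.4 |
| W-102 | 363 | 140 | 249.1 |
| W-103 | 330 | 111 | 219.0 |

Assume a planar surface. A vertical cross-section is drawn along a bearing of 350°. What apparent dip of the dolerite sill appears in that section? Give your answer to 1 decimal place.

10.3°

Two edge vectors: W-101→W-102 = (-13, 44, 4.7), W-101→W-103 = (-46, 15, -25.4).
Normal n = (W-101→W-102) × (W-101→W-103) = (-1188.1, -546.4, 1829).
So ∂z/∂x = −n_x/n_z = 0.64959 and ∂z/∂y = −n_y/n_z = 0.29874.
Unit vector along 350° is (sin 350°, cos 350°) = (-0.1736, 0.9848).
Slope in that direction = a·(-0.1736) + b·(0.9848) = 0.18140.
Apparent dip = arctan|0.18140| = 10.3° (true dip is 35.6°, so apparent ≤ true as expected).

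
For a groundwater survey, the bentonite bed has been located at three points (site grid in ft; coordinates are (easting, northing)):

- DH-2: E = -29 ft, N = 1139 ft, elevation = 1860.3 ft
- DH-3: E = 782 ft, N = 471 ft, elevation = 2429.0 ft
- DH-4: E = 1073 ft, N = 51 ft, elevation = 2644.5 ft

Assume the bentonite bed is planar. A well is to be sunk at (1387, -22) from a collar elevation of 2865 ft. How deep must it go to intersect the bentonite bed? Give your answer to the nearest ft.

12 ft

Two edge vectors: DH-2→DH-3 = (811, -668, 568.7), DH-2→DH-4 = (1102, -1088, 784.2).
Normal n = (DH-2→DH-3) × (DH-2→DH-4) = (94900, -9278.8, -146232).
So ∂z/∂E = −n_x/n_z = 0.64897 and ∂z/∂N = −n_y/n_z = −0.06345.
Intercept c from DH-2: 1860.3 + 18.82 + 72.27 = 1951.39.
At (1387, -22): z_contact = 900.1 + 1.4 + 1951.39 = 2852.9 ft.
Depth below ground = 2865 − 2852.9 = 12 ft.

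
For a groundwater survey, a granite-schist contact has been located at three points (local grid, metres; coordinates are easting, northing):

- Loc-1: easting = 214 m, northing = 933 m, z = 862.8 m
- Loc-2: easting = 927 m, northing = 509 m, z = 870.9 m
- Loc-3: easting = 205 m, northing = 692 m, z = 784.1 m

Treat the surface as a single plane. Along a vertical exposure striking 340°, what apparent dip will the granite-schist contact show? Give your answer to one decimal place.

13.0°

Let the plane be z = a·easting + b·northing + c.
Loc-2−Loc-1: 713a − 424b = 8.1;  Loc-3−Loc-1: −9a − 241b = −78.7.
Solving gives a = 0.20109, b = 0.31905.
Unit vector along 340° is (sin 340°, cos 340°) = (-0.3420, 0.9397).
Slope in that direction = a·(-0.3420) + b·(0.9397) = 0.23103.
Apparent dip = arctan|0.23103| = 13.0° (true dip is 20.7°, so apparent ≤ true as expected).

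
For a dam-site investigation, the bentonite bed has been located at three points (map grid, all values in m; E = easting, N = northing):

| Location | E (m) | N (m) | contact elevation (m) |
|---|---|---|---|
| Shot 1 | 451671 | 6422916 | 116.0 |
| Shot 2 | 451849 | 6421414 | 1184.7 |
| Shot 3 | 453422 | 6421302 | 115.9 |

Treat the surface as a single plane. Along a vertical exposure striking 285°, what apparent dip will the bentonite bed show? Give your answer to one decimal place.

Let the plane be z = a·E + b·N + c.
Shot 2−Shot 1: 178a − 1502b = 1068.7;  Shot 3−Shot 1: 1751a − 1614b = −0.1.
Solving gives a = −0.73634, b = −0.79878.
Unit vector along 285° is (sin 285°, cos 285°) = (-0.9659, 0.2588).
Slope in that direction = a·(-0.9659) + b·(0.2588) = 0.50451.
Apparent dip = arctan|0.50451| = 26.8° (true dip is 47.4°, so apparent ≤ true as expected).

26.8°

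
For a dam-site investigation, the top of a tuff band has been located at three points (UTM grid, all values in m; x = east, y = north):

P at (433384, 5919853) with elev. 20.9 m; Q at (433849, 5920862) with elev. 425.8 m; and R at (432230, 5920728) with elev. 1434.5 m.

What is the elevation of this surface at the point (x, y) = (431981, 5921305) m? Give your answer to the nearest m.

2017 m

Two edge vectors: P→Q = (465, 1009, 404.9), P→R = (-1154, 875, 1413.6).
Normal n = (P→Q) × (P→R) = (1072034.9, -1124578.6, 1571261).
So ∂z/∂x = −n_x/n_z = −0.68227678 and ∂z/∂y = −n_y/n_z = 0.71571725.
Intercept c from P: 20.9 + 295687.84 − 4236940.90 = −3941232.16.
At (431981, 5921305): z = −294730.6 + 4237980.1 − 3941232.16 = 2017.4 m.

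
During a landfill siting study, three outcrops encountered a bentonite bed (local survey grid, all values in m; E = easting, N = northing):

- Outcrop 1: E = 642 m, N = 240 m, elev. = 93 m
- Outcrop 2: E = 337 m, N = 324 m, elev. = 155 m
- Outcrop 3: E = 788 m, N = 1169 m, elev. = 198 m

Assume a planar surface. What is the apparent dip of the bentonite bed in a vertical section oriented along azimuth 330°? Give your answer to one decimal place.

11.5°

Two edge vectors: Outcrop 1→Outcrop 2 = (-305, 84, 62), Outcrop 1→Outcrop 3 = (146, 929, 105).
Normal n = (Outcrop 1→Outcrop 2) × (Outcrop 1→Outcrop 3) = (-48778, 41077, -295609).
So ∂z/∂E = −n_x/n_z = −0.16501 and ∂z/∂N = −n_y/n_z = 0.13896.
Unit vector along 330° is (sin 330°, cos 330°) = (-0.5000, 0.8660).
Slope in that direction = a·(-0.5000) + b·(0.8660) = 0.20284.
Apparent dip = arctan|0.20284| = 11.5° (true dip is 12.2°, so apparent ≤ true as expected).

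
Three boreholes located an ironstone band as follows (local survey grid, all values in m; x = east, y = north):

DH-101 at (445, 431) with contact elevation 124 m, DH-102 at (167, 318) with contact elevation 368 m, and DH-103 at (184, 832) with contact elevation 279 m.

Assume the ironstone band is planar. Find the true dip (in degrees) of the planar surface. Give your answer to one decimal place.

Let the plane be z = a·x + b·y + c.
DH-102−DH-101: −278a − 113b = 244;  DH-103−DH-101: −261a + 401b = 155.
Solving gives a = −0.81832, b = −0.14609.
Gradient magnitude |∇z| = √(a² + b²) = √(0.66964 + 0.02134) = 0.83125.
True dip = arctan(0.83125) = 39.7°, dipping toward E (azimuth ≈ 080°).

39.7°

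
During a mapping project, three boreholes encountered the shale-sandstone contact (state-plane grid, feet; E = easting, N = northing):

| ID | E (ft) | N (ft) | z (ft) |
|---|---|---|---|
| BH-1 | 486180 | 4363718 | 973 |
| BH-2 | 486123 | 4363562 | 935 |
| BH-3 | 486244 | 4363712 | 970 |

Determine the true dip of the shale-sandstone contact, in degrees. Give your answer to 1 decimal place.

14.2°

Let the plane be z = a·E + b·N + c.
BH-2−BH-1: −57a − 156b = −38;  BH-3−BH-1: 64a − 6b = −3.
Solving gives a = −0.02324, b = 0.25208.
Gradient magnitude |∇z| = √(a² + b²) = √(0.00054 + 0.06355) = 0.25315.
True dip = arctan(0.25315) = 14.2°, dipping toward S (azimuth ≈ 175°).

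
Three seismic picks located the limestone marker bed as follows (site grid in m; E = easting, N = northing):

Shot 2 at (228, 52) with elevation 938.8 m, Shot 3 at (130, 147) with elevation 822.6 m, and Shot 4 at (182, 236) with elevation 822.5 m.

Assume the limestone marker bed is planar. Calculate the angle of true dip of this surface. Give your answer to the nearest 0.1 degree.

Two edge vectors: Shot 2→Shot 3 = (-98, 95, -116.2), Shot 2→Shot 4 = (-46, 184, -116.3).
Normal n = (Shot 2→Shot 3) × (Shot 2→Shot 4) = (10332.3, -6052.2, -13662).
So ∂z/∂E = −n_x/n_z = 0.75628 and ∂z/∂N = −n_y/n_z = −0.44300.
Gradient magnitude |∇z| = √(a² + b²) = √(0.57196 + 0.19624) = 0.87647.
True dip = arctan(0.87647) = 41.2°, dipping toward WNW (azimuth ≈ 300°).

41.2°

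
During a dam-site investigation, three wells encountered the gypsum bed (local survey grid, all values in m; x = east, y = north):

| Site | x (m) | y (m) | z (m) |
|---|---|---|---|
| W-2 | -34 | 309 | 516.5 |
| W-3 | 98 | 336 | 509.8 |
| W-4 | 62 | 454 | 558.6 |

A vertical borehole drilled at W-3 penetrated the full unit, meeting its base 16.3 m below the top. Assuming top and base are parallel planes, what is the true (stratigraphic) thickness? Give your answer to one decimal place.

15.2 m

Let the plane be z = a·x + b·y + c.
W-3−W-2: 132a + 27b = −6.7;  W-4−W-2: 96a + 145b = 42.1.
Solving gives a = −0.12740, b = 0.37469.
|∇z| = √(a²+b²) = 0.39576, so dip δ = arctan(0.39576) = 21.59°.
True thickness = vertical thickness × cos δ = 16.3 × cos 21.59° = 15.2 m.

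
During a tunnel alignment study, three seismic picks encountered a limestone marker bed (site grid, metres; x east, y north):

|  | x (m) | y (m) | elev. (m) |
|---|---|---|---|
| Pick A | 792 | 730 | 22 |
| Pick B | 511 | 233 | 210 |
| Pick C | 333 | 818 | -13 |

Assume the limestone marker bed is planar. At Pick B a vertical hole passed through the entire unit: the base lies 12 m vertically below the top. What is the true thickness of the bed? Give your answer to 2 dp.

11.22 m

Two edge vectors: Pick A→Pick B = (-281, -497, 188), Pick A→Pick C = (-459, 88, -35).
Normal n = (Pick A→Pick B) × (Pick A→Pick C) = (851, -96127, -252851).
So ∂z/∂x = −n_x/n_z = 0.00337 and ∂z/∂y = −n_y/n_z = −0.38017.
|∇z| = √(a²+b²) = 0.38019, so dip δ = arctan(0.38019) = 20.82°.
True thickness = vertical thickness × cos δ = 12 × cos 20.82° = 11.22 m.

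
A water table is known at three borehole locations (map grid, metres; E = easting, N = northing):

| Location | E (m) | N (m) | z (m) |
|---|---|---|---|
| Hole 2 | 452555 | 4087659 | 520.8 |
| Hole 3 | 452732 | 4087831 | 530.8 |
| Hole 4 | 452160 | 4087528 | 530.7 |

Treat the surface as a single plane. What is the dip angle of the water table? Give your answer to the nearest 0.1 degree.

8.2°

Let the plane be z = a·E + b·N + c.
Hole 3−Hole 2: 177a + 172b = 10;  Hole 4−Hole 2: −395a − 131b = 9.9.
Solving gives a = −0.06732, b = 0.12742.
Gradient magnitude |∇z| = √(a² + b²) = √(0.00453 + 0.01624) = 0.14411.
True dip = arctan(0.14411) = 8.2°, dipping toward SSE (azimuth ≈ 152°).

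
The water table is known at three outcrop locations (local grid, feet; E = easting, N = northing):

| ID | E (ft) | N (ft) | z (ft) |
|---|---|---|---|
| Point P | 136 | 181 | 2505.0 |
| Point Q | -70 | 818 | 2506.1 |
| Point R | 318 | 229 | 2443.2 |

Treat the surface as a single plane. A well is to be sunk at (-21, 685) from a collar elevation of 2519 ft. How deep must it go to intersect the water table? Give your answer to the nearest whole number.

15 ft

Two edge vectors: Point P→Point Q = (-206, 637, 1.1), Point P→Point R = (182, 48, -61.8).
Normal n = (Point P→Point Q) × (Point P→Point R) = (-39419.4, -12530.6, -125822).
So ∂z/∂E = −n_x/n_z = −0.31329 and ∂z/∂N = −n_y/n_z = −0.09959.
Intercept c from Point P: 2505 + 42.61 + 18.03 = 2565.63.
At (-21, 685): z_contact = 6.6 − 68.2 + 2565.63 = 2504.0 ft.
Depth below ground = 2519 − 2504.0 = 15 ft.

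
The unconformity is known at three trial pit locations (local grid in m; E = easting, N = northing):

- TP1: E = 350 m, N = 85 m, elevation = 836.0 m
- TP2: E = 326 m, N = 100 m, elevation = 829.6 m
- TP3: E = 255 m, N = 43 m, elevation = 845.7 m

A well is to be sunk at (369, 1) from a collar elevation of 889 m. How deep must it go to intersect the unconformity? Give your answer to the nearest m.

23 m

Two edge vectors: TP1→TP2 = (-24, 15, -6.4), TP1→TP3 = (-95, -42, 9.7).
Normal n = (TP1→TP2) × (TP1→TP3) = (-123.3, 840.8, 2433).
So ∂z/∂E = −n_x/n_z = 0.05068 and ∂z/∂N = −n_y/n_z = −0.34558.
Intercept c from TP1: 836 − 17.74 + 29.37 = 847.64.
At (369, 1): z_contact = 18.7 − 0.3 + 847.64 = 866.0 m.
Depth below ground = 889 − 866.0 = 23 m.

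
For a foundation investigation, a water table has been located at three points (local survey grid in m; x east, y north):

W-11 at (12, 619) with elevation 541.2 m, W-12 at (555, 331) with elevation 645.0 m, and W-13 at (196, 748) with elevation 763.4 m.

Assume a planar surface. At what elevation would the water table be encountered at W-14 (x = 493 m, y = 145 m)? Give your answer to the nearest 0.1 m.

Let the plane be z = a·x + b·y + c.
W-12−W-11: 543a − 288b = 103.8;  W-13−W-11: 184a + 129b = 222.2.
Solving gives a = 0.62894, b = 0.82539.
Then c = 541.2 − a·12 − b·619 = 22.74.
At (493, 145): z = 310.1 + 119.7 + 22.74 = 452.5 m.

452.5 m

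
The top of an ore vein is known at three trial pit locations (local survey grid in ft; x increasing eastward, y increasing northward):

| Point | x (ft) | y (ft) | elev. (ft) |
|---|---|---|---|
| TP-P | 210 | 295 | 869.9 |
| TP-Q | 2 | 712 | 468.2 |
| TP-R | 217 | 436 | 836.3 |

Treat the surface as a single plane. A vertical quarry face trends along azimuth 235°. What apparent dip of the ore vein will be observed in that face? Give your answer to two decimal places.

42.26°

Let the plane be z = a·x + b·y + c.
TP-Q−TP-P: −208a + 417b = −401.7;  TP-R−TP-P: 7a + 141b = −33.6.
Solving gives a = 1.32194, b = −0.30393.
Unit vector along 235° is (sin 235°, cos 235°) = (-0.8192, -0.5736).
Slope in that direction = a·(-0.8192) + b·(-0.5736) = −0.90854.
Apparent dip = arctan|0.90854| = 42.26° (true dip is 53.6°, so apparent ≤ true as expected).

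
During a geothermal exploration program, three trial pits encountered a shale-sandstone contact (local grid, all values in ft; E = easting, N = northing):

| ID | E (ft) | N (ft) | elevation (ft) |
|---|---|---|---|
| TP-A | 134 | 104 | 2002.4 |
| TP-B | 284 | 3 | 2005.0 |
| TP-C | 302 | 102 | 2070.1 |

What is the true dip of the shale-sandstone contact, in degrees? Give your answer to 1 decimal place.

Two edge vectors: TP-A→TP-B = (150, -101, 2.6), TP-A→TP-C = (168, -2, 67.7).
Normal n = (TP-A→TP-B) × (TP-A→TP-C) = (-6832.5, -9718.2, 16668).
So ∂z/∂E = −n_x/n_z = 0.40992 and ∂z/∂N = −n_y/n_z = 0.58305.
Gradient magnitude |∇z| = √(a² + b²) = √(0.16803 + 0.33994) = 0.71272.
True dip = arctan(0.71272) = 35.5°, dipping toward SW (azimuth ≈ 215°).

35.5°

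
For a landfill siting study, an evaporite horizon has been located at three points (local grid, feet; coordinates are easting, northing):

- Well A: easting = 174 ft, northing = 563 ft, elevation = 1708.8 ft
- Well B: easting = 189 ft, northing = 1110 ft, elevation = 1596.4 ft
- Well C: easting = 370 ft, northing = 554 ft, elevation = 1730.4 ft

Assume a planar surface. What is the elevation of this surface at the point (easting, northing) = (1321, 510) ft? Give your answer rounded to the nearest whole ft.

1835 ft

Let the plane be z = a·easting + b·northing + c.
Well B−Well A: 15a + 547b = −112.4;  Well C−Well A: 196a − 9b = 21.6.
Solving gives a = 0.10064, b = −0.20824.
Then c = 1708.8 − a·174 − b·563 = 1808.53.
At (1321, 510): z = 132.9 − 106.2 + 1808.53 = 1835.3 ft.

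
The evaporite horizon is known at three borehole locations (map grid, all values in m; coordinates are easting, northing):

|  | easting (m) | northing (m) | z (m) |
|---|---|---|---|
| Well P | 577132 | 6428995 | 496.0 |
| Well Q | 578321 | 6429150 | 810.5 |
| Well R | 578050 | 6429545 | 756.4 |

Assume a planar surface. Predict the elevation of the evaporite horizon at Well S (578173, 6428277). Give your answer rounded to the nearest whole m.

Let the plane be z = a·easting + b·northing + c.
Well Q−Well P: 1189a + 155b = 314.5;  Well R−Well P: 918a + 550b = 260.4.
Solving gives a = 0.25918188, b = 0.04085643.
Then c = 496 − a·577132 − b·6428995 = −411751.93.
At (578173, 6428277): z = 149852.0 + 262636.4 − 411751.93 = 736.5 m.

736 m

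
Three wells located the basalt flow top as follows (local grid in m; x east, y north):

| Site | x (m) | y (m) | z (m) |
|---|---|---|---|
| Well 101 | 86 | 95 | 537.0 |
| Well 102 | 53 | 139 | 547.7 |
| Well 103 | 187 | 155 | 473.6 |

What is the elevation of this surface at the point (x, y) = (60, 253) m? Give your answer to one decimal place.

526.0 m

Two edge vectors: Well 101→Well 102 = (-33, 44, 10.7), Well 101→Well 103 = (101, 60, -63.4).
Normal n = (Well 101→Well 102) × (Well 101→Well 103) = (-3431.6, -1011.5, -6424).
So ∂z/∂x = −n_x/n_z = −0.53418 and ∂z/∂y = −n_y/n_z = −0.15746.
Intercept c from Well 101: 537 + 45.94 + 14.96 = 597.90.
At (60, 253): z = −32.1 − 39.8 + 597.90 = 526.0 m.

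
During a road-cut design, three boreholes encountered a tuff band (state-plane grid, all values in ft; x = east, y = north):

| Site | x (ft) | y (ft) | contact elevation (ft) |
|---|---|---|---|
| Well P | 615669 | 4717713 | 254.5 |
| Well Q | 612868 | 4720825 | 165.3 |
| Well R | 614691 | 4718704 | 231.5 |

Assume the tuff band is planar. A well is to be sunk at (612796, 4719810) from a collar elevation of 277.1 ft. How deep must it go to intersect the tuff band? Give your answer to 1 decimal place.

20.8 ft

Two edge vectors: Well P→Well Q = (-2801, 3112, -89.2), Well P→Well R = (-978, 991, -23).
Normal n = (Well P→Well Q) × (Well P→Well R) = (16821.2, 22814.6, 267745).
So ∂z/∂x = −n_x/n_z = −0.062825450 and ∂z/∂y = −n_y/n_z = −0.085210181.
Intercept c from Well P: 254.5 + 38679.68 + 401997.18 = 440931.36.
At (612796, 4719810): z_contact = −38499.18 − 402175.87 + 440931.36 = 256.31 ft.
Depth below ground = 277.1 − 256.31 = 20.8 ft.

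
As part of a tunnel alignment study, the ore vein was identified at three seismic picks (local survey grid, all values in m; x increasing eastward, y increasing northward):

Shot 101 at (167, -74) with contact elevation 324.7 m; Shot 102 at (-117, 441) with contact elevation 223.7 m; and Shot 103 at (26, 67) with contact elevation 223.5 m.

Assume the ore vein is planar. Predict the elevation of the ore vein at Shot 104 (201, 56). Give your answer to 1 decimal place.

Two edge vectors: Shot 101→Shot 102 = (-284, 515, -101), Shot 101→Shot 103 = (-141, 141, -101.2).
Normal n = (Shot 101→Shot 102) × (Shot 101→Shot 103) = (-37877, -14499.8, 32571).
So ∂z/∂x = −n_x/n_z = 1.16291 and ∂z/∂y = −n_y/n_z = 0.44518.
Intercept c from Shot 101: 324.7 − 194.21 + 32.94 = 163.44.
At (201, 56): z = 233.7 + 24.9 + 163.44 = 422.1 m.

422.1 m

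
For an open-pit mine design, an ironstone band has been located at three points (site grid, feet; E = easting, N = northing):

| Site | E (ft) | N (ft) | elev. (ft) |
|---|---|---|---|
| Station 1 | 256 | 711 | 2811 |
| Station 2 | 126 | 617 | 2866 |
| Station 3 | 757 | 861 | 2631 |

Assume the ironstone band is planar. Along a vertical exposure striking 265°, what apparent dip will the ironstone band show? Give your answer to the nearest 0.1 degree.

18.1°

Let the plane be z = a·E + b·N + c.
Station 2−Station 1: −130a − 94b = 55;  Station 3−Station 1: 501a + 150b = −180.
Solving gives a = −0.31420, b = −0.15058.
Unit vector along 265° is (sin 265°, cos 265°) = (-0.9962, -0.0872).
Slope in that direction = a·(-0.9962) + b·(-0.0872) = 0.32613.
Apparent dip = arctan|0.32613| = 18.1° (true dip is 19.2°, so apparent ≤ true as expected).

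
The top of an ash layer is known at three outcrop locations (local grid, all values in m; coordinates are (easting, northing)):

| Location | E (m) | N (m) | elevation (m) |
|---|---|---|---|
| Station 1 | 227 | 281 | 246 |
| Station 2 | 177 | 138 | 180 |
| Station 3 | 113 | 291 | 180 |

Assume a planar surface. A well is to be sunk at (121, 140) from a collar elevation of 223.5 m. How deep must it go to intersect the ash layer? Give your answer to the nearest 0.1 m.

Let the plane be z = a·E + b·N + c.
Station 2−Station 1: −50a − 143b = −66;  Station 3−Station 1: −114a + 10b = −66.
Solving gives a = 0.60100, b = 0.25140.
Then c = 246 − a·227 − b·281 = 38.93.
At (121, 140): z_contact = 72.72 + 35.20 + 38.93 = 146.85 m.
Depth below ground = 223.5 − 146.85 = 76.7 m.

76.7 m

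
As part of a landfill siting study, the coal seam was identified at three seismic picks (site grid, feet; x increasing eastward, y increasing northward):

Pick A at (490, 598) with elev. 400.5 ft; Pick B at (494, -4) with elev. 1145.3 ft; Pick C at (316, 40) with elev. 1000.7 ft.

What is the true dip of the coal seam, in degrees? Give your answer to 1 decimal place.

Two edge vectors: Pick A→Pick B = (4, -602, 744.8), Pick A→Pick C = (-174, -558, 600.2).
Normal n = (Pick A→Pick B) × (Pick A→Pick C) = (54278, -131996, -106980).
So ∂z/∂x = −n_x/n_z = 0.50737 and ∂z/∂y = −n_y/n_z = −1.23384.
Gradient magnitude |∇z| = √(a² + b²) = √(0.25742 + 1.52236) = 1.33408.
True dip = arctan(1.33408) = 53.1°, dipping toward NNW (azimuth ≈ 338°).

53.1°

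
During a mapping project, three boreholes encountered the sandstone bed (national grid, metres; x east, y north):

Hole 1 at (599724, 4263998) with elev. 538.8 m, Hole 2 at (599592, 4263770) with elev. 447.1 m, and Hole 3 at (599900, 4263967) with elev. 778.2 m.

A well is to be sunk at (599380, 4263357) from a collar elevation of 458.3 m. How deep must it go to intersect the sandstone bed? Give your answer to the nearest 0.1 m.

Let the plane be z = a·x + b·y + c.
Hole 2−Hole 1: −132a − 228b = −91.7;  Hole 3−Hole 1: 176a − 31b = 239.4.
Solving gives a = 1.298640886, b = −0.349651741.
Then c = 538.8 − a·599724 − b·4263998 = 712627.02.
At (599380, 4263357): z_contact = 778379.37 − 1490690.20 + 712627.02 = 316.19 m.
Depth below ground = 458.3 − 316.19 = 142.1 m.

142.1 m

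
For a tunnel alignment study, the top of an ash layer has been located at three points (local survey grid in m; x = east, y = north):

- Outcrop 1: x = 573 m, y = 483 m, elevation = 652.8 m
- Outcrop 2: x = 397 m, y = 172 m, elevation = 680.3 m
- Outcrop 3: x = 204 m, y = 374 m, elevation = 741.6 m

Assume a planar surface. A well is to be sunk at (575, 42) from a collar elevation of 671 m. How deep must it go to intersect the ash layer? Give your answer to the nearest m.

Let the plane be z = a·x + b·y + c.
Outcrop 2−Outcrop 1: −176a − 311b = 27.5;  Outcrop 3−Outcrop 1: −369a − 109b = 88.8.
Solving gives a = −0.25759, b = 0.05735.
Then c = 652.8 − a·573 − b·483 = 772.70.
At (575, 42): z_contact = −148.1 + 2.4 + 772.70 = 627.0 m.
Depth below ground = 671 − 627.0 = 44 m.

44 m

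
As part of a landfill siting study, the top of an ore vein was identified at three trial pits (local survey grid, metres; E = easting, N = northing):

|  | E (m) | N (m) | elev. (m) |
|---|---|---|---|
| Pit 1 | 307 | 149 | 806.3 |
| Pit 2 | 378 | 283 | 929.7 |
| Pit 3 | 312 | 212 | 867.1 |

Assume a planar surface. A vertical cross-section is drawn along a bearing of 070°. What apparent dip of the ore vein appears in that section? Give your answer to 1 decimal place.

13.5°

Let the plane be z = a·E + b·N + c.
Pit 2−Pit 1: 71a + 134b = 123.4;  Pit 3−Pit 1: 5a + 63b = 60.8.
Solving gives a = −0.09808, b = 0.97286.
Unit vector along 070° is (sin 70°, cos 70°) = (0.9397, 0.3420).
Slope in that direction = a·(0.9397) + b·(0.3420) = 0.24057.
Apparent dip = arctan|0.24057| = 13.5° (true dip is 44.4°, so apparent ≤ true as expected).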